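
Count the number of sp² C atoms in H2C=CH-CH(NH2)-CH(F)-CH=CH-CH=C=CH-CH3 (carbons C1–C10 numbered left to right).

C1: sp2 ✓
C2: sp2 ✓
C3: sp3
C4: sp3
C5: sp2 ✓
C6: sp2 ✓
C7: sp2 ✓
C8: sp
C9: sp2 ✓
C10: sp3
C1, C2, C5, C6, C7, C9 → 6 sp2 carbons.

6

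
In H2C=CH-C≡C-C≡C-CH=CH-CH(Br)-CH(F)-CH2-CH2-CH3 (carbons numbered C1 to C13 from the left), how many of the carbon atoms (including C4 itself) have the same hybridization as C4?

4

C4 is sp (two π bonds).
C1: sp2
C2: sp2
C3: sp ✓
C4: sp ✓
C5: sp ✓
C6: sp ✓
C7: sp2
C8: sp2
C9: sp3
C10: sp3
C11: sp3
C12: sp3
C13: sp3
4 carbons are sp.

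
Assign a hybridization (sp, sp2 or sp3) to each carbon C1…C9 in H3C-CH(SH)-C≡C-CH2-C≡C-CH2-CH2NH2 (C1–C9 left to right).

C1 sp3, C2 sp3, C3 sp, C4 sp, C5 sp3, C6 sp, C7 sp, C8 sp3, C9 sp3

C1 is sp3: 4 σ bonds, 4 electron-density regions.
C2: 4 σ bonds — 4 electron domains, sp3.
C3 is sp: 2 σ bonds, plus two π bonds, 2 electron-density regions.
C4 is sp: 2 σ bonds, plus two π bonds, 2 electron-density regions.
C5 is sp3: 4 σ bonds, 4 electron-density regions.
C6 (2 σ bonds, plus two π bonds) has steric number 2: sp.
C7 carries 2 σ bonds, plus two π bonds, giving a steric number of 2, so it is sp.
C8: 4 σ bonds; 4 regions of electron density → sp3.
C9 carries 4 σ bonds, giving a steric number of 4, so it is sp3.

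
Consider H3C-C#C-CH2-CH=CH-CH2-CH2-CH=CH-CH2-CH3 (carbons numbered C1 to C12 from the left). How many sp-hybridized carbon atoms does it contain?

C1: sp3
C2: sp ✓
C3: sp ✓
C4: sp3
C5: sp2
C6: sp2
C7: sp3
C8: sp3
C9: sp2
C10: sp2
C11: sp3
C12: sp3
C2, C3 → 2 sp carbons.

2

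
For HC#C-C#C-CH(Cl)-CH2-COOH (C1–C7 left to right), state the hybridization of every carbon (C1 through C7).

C1 carries 2 σ bonds, plus two π bonds, giving a steric number of 2, so it is sp.
C2: 2 σ bonds, plus two π bonds — 2 electron domains, sp.
C3 (2 σ bonds, plus two π bonds) has steric number 2: sp.
C4 has 2 σ bonds, plus two π bonds: steric number 2 → sp.
C5 carries 4 σ bonds, giving a steric number of 4, so it is sp3.
C6 — 4 σ bonds. Steric number 4, so sp3.
C7 (3 σ bonds, plus one π bond) has steric number 3: sp2.

C1 sp, C2 sp, C3 sp, C4 sp, C5 sp3, C6 sp3, C7 sp2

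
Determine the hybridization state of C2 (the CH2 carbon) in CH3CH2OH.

C2 (the CH2 carbon): 4 σ bonds; 4 regions of electron density → sp3.

sp3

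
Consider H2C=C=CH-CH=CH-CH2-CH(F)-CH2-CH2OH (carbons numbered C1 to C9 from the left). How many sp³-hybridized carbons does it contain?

C1: sp2
C2: sp
C3: sp2
C4: sp2
C5: sp2
C6: sp3 ✓
C7: sp3 ✓
C8: sp3 ✓
C9: sp3 ✓
C6, C7, C8, C9 → 4 sp3 carbons.

4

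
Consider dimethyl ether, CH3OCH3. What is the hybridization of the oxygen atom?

Two σ bonds + two lone pairs = steric number 4 → sp3.

sp³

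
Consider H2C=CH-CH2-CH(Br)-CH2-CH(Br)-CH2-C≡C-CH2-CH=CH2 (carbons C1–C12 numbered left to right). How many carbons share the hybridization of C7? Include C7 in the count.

C7 is sp3 (only σ bonds).
C1: sp2
C2: sp2
C3: sp3 ✓
C4: sp3 ✓
C5: sp3 ✓
C6: sp3 ✓
C7: sp3 ✓
C8: sp
C9: sp
C10: sp3 ✓
C11: sp2
C12: sp2
6 carbons are sp3.

6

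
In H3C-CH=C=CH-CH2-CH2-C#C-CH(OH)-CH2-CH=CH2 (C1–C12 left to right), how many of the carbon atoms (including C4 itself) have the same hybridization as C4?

4

C4 is sp2 (one π bond).
C1: sp3
C2: sp2 ✓
C3: sp
C4: sp2 ✓
C5: sp3
C6: sp3
C7: sp
C8: sp
C9: sp3
C10: sp3
C11: sp2 ✓
C12: sp2 ✓
4 carbons are sp2.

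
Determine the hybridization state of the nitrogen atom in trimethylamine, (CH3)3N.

The nitrogen atom has 3 σ bonds and 1 lone pair: steric number 4 → sp3.

sp³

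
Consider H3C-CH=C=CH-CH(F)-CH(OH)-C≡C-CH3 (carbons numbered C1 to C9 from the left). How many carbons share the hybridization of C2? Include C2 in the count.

C2 is sp2 (one π bond).
C1: sp3
C2: sp2 ✓
C3: sp
C4: sp2 ✓
C5: sp3
C6: sp3
C7: sp
C8: sp
C9: sp3
2 carbons are sp2.

2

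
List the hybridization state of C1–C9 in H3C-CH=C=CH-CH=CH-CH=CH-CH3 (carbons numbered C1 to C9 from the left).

C1 sp3, C2 sp2, C3 sp, C4 sp2, C5 sp2, C6 sp2, C7 sp2, C8 sp2, C9 sp3

C1 carries 4 σ bonds, giving a steric number of 4, so it is sp3.
C2 (3 σ bonds, plus one π bond) has steric number 3: sp2.
C3 (2 σ bonds, plus two π bonds) has steric number 2: sp.
C4 is sp2: 3 σ bonds, plus one π bond, 3 electron-density regions.
C5 carries 3 σ bonds, plus one π bond, giving a steric number of 3, so it is sp2.
C6 (3 σ bonds, plus one π bond) has steric number 3: sp2.
C7 carries 3 σ bonds, plus one π bond, giving a steric number of 3, so it is sp2.
C8: 3 σ bonds, plus one π bond — 3 electron domains, sp2.
C9 — 4 σ bonds. Steric number 4, so sp3.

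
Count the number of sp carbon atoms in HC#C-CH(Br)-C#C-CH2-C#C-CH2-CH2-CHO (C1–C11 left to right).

C1: sp ✓
C2: sp ✓
C3: sp3
C4: sp ✓
C5: sp ✓
C6: sp3
C7: sp ✓
C8: sp ✓
C9: sp3
C10: sp3
C11: sp2
C1, C2, C4, C5, C7, C8 → 6 sp carbons.

6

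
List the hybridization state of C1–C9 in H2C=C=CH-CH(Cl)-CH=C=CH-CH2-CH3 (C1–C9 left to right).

C1 carries 3 σ bonds, plus one π bond, giving a steric number of 3, so it is sp2.
C2: 2 σ bonds, plus two π bonds — 2 electron domains, sp.
C3 — 3 σ bonds, plus one π bond. Steric number 3, so sp2.
C4 has 4 σ bonds: steric number 4 → sp3.
C5 is sp2: 3 σ bonds, plus one π bond, 3 electron-density regions.
C6 is sp: 2 σ bonds, plus two π bonds, 2 electron-density regions.
C7 has 3 σ bonds, plus one π bond: steric number 3 → sp2.
C8 has 4 σ bonds: steric number 4 → sp3.
C9 has 4 σ bonds: steric number 4 → sp3.

C1 sp2, C2 sp, C3 sp2, C4 sp3, C5 sp2, C6 sp, C7 sp2, C8 sp3, C9 sp3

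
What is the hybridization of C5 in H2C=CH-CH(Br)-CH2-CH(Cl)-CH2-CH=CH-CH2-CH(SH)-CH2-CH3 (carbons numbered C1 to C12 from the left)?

C5 (4 σ bonds) has steric number 4: sp3.

sp³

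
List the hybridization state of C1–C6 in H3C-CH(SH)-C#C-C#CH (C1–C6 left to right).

C1 sp3, C2 sp3, C3 sp, C4 sp, C5 sp, C6 sp

C1 has 4 σ bonds: steric number 4 → sp3.
C2: 4 σ bonds; 4 regions of electron density → sp3.
C3 is sp: 2 σ bonds, plus two π bonds, 2 electron-density regions.
C4 carries 2 σ bonds, plus two π bonds, giving a steric number of 2, so it is sp.
C5 has 2 σ bonds, plus two π bonds: steric number 2 → sp.
C6 carries 2 σ bonds, plus two π bonds, giving a steric number of 2, so it is sp.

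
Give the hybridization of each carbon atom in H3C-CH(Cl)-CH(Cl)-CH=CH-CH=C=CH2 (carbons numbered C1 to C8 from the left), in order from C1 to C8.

C1 (4 σ bonds) has steric number 4: sp3.
C2 is sp3: 4 σ bonds, 4 electron-density regions.
C3 (4 σ bonds) has steric number 4: sp3.
C4: 3 σ bonds, plus one π bond; 3 regions of electron density → sp2.
C5 carries 3 σ bonds, plus one π bond, giving a steric number of 3, so it is sp2.
C6 has 3 σ bonds, plus one π bond: steric number 3 → sp2.
C7: 2 σ bonds, plus two π bonds — 2 electron domains, sp.
C8 has 3 σ bonds, plus one π bond: steric number 3 → sp2.

C1 sp3, C2 sp3, C3 sp3, C4 sp2, C5 sp2, C6 sp2, C7 sp, C8 sp2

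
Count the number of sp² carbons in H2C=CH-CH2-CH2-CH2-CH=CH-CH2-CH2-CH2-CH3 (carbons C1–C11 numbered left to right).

C1: sp2 ✓
C2: sp2 ✓
C3: sp3
C4: sp3
C5: sp3
C6: sp2 ✓
C7: sp2 ✓
C8: sp3
C9: sp3
C10: sp3
C11: sp3
C1, C2, C6, C7 → 4 sp2 carbons.

4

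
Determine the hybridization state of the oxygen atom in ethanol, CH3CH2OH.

sp³

The oxygen atom — 2 σ bonds and 2 lone pairs. Steric number 4, so sp3.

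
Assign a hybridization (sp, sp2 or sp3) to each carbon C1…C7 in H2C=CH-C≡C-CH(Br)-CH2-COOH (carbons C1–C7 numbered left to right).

C1 sp2, C2 sp2, C3 sp, C4 sp, C5 sp3, C6 sp3, C7 sp2

C1 (3 σ bonds, plus one π bond) has steric number 3: sp2.
C2: 3 σ bonds, plus one π bond; 3 regions of electron density → sp2.
C3: 2 σ bonds, plus two π bonds; 2 regions of electron density → sp.
C4: 2 σ bonds, plus two π bonds — 2 electron domains, sp.
C5 has 4 σ bonds: steric number 4 → sp3.
C6: 4 σ bonds — 4 electron domains, sp3.
C7: 3 σ bonds, plus one π bond; 3 regions of electron density → sp2.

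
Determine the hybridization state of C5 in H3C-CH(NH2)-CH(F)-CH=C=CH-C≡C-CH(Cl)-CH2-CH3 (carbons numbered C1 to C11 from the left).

C5: 2 σ bonds, plus two π bonds — 2 electron domains, sp.

sp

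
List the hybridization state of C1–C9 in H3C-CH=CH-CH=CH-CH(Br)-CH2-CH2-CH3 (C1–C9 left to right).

C1 is sp3: 4 σ bonds, 4 electron-density regions.
C2 (3 σ bonds, plus one π bond) has steric number 3: sp2.
C3: 3 σ bonds, plus one π bond; 3 regions of electron density → sp2.
C4: 3 σ bonds, plus one π bond — 3 electron domains, sp2.
C5 has 3 σ bonds, plus one π bond: steric number 3 → sp2.
C6 carries 4 σ bonds, giving a steric number of 4, so it is sp3.
C7: 4 σ bonds — 4 electron domains, sp3.
C8: 4 σ bonds — 4 electron domains, sp3.
C9 is sp3: 4 σ bonds, 4 electron-density regions.

C1 sp3, C2 sp2, C3 sp2, C4 sp2, C5 sp2, C6 sp3, C7 sp3, C8 sp3, C9 sp3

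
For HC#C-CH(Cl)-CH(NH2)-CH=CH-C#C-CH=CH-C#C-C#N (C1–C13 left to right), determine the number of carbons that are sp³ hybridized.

2

C1: sp
C2: sp
C3: sp3 ✓
C4: sp3 ✓
C5: sp2
C6: sp2
C7: sp
C8: sp
C9: sp2
C10: sp2
C11: sp
C12: sp
C13: sp
C3, C4 → 2 sp3 carbons.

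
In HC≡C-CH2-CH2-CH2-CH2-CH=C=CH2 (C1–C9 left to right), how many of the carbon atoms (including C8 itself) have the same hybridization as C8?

3

C8 is sp (two π bonds).
C1: sp ✓
C2: sp ✓
C3: sp3
C4: sp3
C5: sp3
C6: sp3
C7: sp2
C8: sp ✓
C9: sp2
3 carbons are sp.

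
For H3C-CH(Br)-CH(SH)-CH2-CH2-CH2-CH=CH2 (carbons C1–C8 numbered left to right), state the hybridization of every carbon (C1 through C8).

C1 sp3, C2 sp3, C3 sp3, C4 sp3, C5 sp3, C6 sp3, C7 sp2, C8 sp2

C1: 4 σ bonds — 4 electron domains, sp3.
C2 is sp3: 4 σ bonds, 4 electron-density regions.
C3 is sp3: 4 σ bonds, 4 electron-density regions.
C4 has 4 σ bonds: steric number 4 → sp3.
C5: 4 σ bonds; 4 regions of electron density → sp3.
C6: 4 σ bonds — 4 electron domains, sp3.
C7 carries 3 σ bonds, plus one π bond, giving a steric number of 3, so it is sp2.
C8: 3 σ bonds, plus one π bond; 3 regions of electron density → sp2.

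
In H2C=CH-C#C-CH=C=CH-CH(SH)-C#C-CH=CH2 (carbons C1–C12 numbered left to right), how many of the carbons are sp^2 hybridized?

6

C1: sp2 ✓
C2: sp2 ✓
C3: sp
C4: sp
C5: sp2 ✓
C6: sp
C7: sp2 ✓
C8: sp3
C9: sp
C10: sp
C11: sp2 ✓
C12: sp2 ✓
C1, C2, C5, C7, C11, C12 → 6 sp2 carbons.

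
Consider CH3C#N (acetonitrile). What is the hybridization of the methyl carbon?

The methyl carbon has 4 σ bonds: steric number 4 → sp3.

sp³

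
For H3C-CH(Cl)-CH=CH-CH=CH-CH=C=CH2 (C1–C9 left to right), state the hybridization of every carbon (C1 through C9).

C1 sp3, C2 sp3, C3 sp2, C4 sp2, C5 sp2, C6 sp2, C7 sp2, C8 sp, C9 sp2

C1 (4 σ bonds) has steric number 4: sp3.
C2: 4 σ bonds — 4 electron domains, sp3.
C3 has 3 σ bonds, plus one π bond: steric number 3 → sp2.
C4: 3 σ bonds, plus one π bond — 3 electron domains, sp2.
C5: 3 σ bonds, plus one π bond; 3 regions of electron density → sp2.
C6 has 3 σ bonds, plus one π bond: steric number 3 → sp2.
C7 is sp2: 3 σ bonds, plus one π bond, 3 electron-density regions.
C8 has 2 σ bonds, plus two π bonds: steric number 2 → sp.
C9 (3 σ bonds, plus one π bond) has steric number 3: sp2.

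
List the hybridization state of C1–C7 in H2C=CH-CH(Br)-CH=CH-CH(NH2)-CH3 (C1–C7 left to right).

C1 sp2, C2 sp2, C3 sp3, C4 sp2, C5 sp2, C6 sp3, C7 sp3

C1: 3 σ bonds, plus one π bond — 3 electron domains, sp2.
C2 has 3 σ bonds, plus one π bond: steric number 3 → sp2.
C3 — 4 σ bonds. Steric number 4, so sp3.
C4 has 3 σ bonds, plus one π bond: steric number 3 → sp2.
C5: 3 σ bonds, plus one π bond; 3 regions of electron density → sp2.
C6 carries 4 σ bonds, giving a steric number of 4, so it is sp3.
C7 carries 4 σ bonds, giving a steric number of 4, so it is sp3.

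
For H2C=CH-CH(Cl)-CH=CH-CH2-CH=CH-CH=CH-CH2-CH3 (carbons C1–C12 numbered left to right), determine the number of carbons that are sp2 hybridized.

8

C1: sp2 ✓
C2: sp2 ✓
C3: sp3
C4: sp2 ✓
C5: sp2 ✓
C6: sp3
C7: sp2 ✓
C8: sp2 ✓
C9: sp2 ✓
C10: sp2 ✓
C11: sp3
C12: sp3
C1, C2, C4, C5, C7, C8, C9, C10 → 8 sp2 carbons.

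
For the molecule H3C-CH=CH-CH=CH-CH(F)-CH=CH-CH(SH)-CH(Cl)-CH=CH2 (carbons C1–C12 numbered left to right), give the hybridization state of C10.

C10 — 4 σ bonds. Steric number 4, so sp3.

sp³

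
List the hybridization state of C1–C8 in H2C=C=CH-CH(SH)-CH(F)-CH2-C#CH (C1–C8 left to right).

C1 carries 3 σ bonds, plus one π bond, giving a steric number of 3, so it is sp2.
C2 (2 σ bonds, plus two π bonds) has steric number 2: sp.
C3 (3 σ bonds, plus one π bond) has steric number 3: sp2.
C4 has 4 σ bonds: steric number 4 → sp3.
C5: 4 σ bonds; 4 regions of electron density → sp3.
C6 (4 σ bonds) has steric number 4: sp3.
C7 — 2 σ bonds, plus two π bonds. Steric number 2, so sp.
C8 (2 σ bonds, plus two π bonds) has steric number 2: sp.

C1 sp2, C2 sp, C3 sp2, C4 sp3, C5 sp3, C6 sp3, C7 sp, C8 sp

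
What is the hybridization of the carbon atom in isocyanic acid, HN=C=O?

The carbon atom carries 2 σ bonds, plus two π bonds, giving a steric number of 2, so it is sp.

sp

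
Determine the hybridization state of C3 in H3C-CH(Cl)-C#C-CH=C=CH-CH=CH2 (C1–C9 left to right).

sp

C3 — 2 σ bonds, plus two π bonds. Steric number 2, so sp.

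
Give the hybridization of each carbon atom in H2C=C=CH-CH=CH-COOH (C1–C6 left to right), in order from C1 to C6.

C1 — 3 σ bonds, plus one π bond. Steric number 3, so sp2.
C2 is sp: 2 σ bonds, plus two π bonds, 2 electron-density regions.
C3 carries 3 σ bonds, plus one π bond, giving a steric number of 3, so it is sp2.
C4 is sp2: 3 σ bonds, plus one π bond, 3 electron-density regions.
C5 is sp2: 3 σ bonds, plus one π bond, 3 electron-density regions.
C6 (3 σ bonds, plus one π bond) has steric number 3: sp2.

C1 sp2, C2 sp, C3 sp2, C4 sp2, C5 sp2, C6 sp2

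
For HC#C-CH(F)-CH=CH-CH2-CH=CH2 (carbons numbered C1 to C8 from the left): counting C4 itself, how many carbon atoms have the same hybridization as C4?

C4 is sp2 (one π bond).
C1: sp
C2: sp
C3: sp3
C4: sp2 ✓
C5: sp2 ✓
C6: sp3
C7: sp2 ✓
C8: sp2 ✓
4 carbons are sp2.

4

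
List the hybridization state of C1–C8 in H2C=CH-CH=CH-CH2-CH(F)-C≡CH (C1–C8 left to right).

C1 — 3 σ bonds, plus one π bond. Steric number 3, so sp2.
C2: 3 σ bonds, plus one π bond; 3 regions of electron density → sp2.
C3 — 3 σ bonds, plus one π bond. Steric number 3, so sp2.
C4 has 3 σ bonds, plus one π bond: steric number 3 → sp2.
C5: 4 σ bonds — 4 electron domains, sp3.
C6 is sp3: 4 σ bonds, 4 electron-density regions.
C7 — 2 σ bonds, plus two π bonds. Steric number 2, so sp.
C8 — 2 σ bonds, plus two π bonds. Steric number 2, so sp.

C1 sp2, C2 sp2, C3 sp2, C4 sp2, C5 sp3, C6 sp3, C7 sp, C8 sp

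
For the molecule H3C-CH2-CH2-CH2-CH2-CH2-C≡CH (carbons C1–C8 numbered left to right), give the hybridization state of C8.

sp

C8: 2 σ bonds, plus two π bonds; 2 regions of electron density → sp.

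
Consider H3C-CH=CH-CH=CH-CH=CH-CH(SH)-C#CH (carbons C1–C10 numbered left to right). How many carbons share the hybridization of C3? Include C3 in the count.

6

C3 is sp2 (one π bond).
C1: sp3
C2: sp2 ✓
C3: sp2 ✓
C4: sp2 ✓
C5: sp2 ✓
C6: sp2 ✓
C7: sp2 ✓
C8: sp3
C9: sp
C10: sp
6 carbons are sp2.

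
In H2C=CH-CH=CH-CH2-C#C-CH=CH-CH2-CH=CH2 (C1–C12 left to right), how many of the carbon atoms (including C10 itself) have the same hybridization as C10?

2

C10 is sp3 (only σ bonds).
C1: sp2
C2: sp2
C3: sp2
C4: sp2
C5: sp3 ✓
C6: sp
C7: sp
C8: sp2
C9: sp2
C10: sp3 ✓
C11: sp2
C12: sp2
2 carbons are sp3.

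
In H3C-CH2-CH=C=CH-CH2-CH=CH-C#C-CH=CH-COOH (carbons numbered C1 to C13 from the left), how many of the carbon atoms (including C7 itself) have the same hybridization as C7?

7

C7 is sp2 (one π bond).
C1: sp3
C2: sp3
C3: sp2 ✓
C4: sp
C5: sp2 ✓
C6: sp3
C7: sp2 ✓
C8: sp2 ✓
C9: sp
C10: sp
C11: sp2 ✓
C12: sp2 ✓
C13: sp2 ✓
7 carbons are sp2.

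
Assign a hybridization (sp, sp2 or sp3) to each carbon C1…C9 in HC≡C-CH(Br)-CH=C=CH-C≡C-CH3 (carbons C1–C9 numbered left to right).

C1: 2 σ bonds, plus two π bonds — 2 electron domains, sp.
C2 is sp: 2 σ bonds, plus two π bonds, 2 electron-density regions.
C3 is sp3: 4 σ bonds, 4 electron-density regions.
C4: 3 σ bonds, plus one π bond; 3 regions of electron density → sp2.
C5 carries 2 σ bonds, plus two π bonds, giving a steric number of 2, so it is sp.
C6 is sp2: 3 σ bonds, plus one π bond, 3 electron-density regions.
C7 (2 σ bonds, plus two π bonds) has steric number 2: sp.
C8 (2 σ bonds, plus two π bonds) has steric number 2: sp.
C9: 4 σ bonds — 4 electron domains, sp3.

C1 sp, C2 sp, C3 sp3, C4 sp2, C5 sp, C6 sp2, C7 sp, C8 sp, C9 sp3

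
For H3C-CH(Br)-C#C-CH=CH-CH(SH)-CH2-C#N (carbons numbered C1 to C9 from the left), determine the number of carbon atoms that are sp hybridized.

3

C1: sp3
C2: sp3
C3: sp ✓
C4: sp ✓
C5: sp2
C6: sp2
C7: sp3
C8: sp3
C9: sp ✓
C3, C4, C9 → 3 sp carbons.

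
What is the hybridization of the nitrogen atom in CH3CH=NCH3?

sp²

Two σ bonds + one lone pair = steric number 3 → sp2.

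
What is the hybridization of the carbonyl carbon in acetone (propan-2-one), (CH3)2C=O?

The carbonyl carbon carries 3 σ bonds, plus one π bond, giving a steric number of 3, so it is sp2.

sp²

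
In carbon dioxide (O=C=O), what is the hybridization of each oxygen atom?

sp^2

One σ bond + two lone pairs = steric number 3 → sp2.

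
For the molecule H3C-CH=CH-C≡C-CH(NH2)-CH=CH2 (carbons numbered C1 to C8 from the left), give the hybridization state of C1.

sp3

C1 — 4 σ bonds. Steric number 4, so sp3.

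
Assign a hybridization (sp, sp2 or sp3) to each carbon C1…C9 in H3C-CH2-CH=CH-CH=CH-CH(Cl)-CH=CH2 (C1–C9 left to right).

C1 carries 4 σ bonds, giving a steric number of 4, so it is sp3.
C2 carries 4 σ bonds, giving a steric number of 4, so it is sp3.
C3 carries 3 σ bonds, plus one π bond, giving a steric number of 3, so it is sp2.
C4 has 3 σ bonds, plus one π bond: steric number 3 → sp2.
C5 carries 3 σ bonds, plus one π bond, giving a steric number of 3, so it is sp2.
C6: 3 σ bonds, plus one π bond; 3 regions of electron density → sp2.
C7: 4 σ bonds — 4 electron domains, sp3.
C8 (3 σ bonds, plus one π bond) has steric number 3: sp2.
C9: 3 σ bonds, plus one π bond; 3 regions of electron density → sp2.

C1 sp3, C2 sp3, C3 sp2, C4 sp2, C5 sp2, C6 sp2, C7 sp3, C8 sp2, C9 sp2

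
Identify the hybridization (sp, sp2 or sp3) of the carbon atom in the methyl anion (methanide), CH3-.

sp³

Three σ bonds + one lone pair = steric number 4 → sp3, pyramidal.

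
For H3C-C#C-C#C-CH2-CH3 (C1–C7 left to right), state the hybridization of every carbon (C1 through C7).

C1 sp3, C2 sp, C3 sp, C4 sp, C5 sp, C6 sp3, C7 sp3

C1 (4 σ bonds) has steric number 4: sp3.
C2 carries 2 σ bonds, plus two π bonds, giving a steric number of 2, so it is sp.
C3 is sp: 2 σ bonds, plus two π bonds, 2 electron-density regions.
C4: 2 σ bonds, plus two π bonds — 2 electron domains, sp.
C5: 2 σ bonds, plus two π bonds; 2 regions of electron density → sp.
C6 has 4 σ bonds: steric number 4 → sp3.
C7: 4 σ bonds; 4 regions of electron density → sp3.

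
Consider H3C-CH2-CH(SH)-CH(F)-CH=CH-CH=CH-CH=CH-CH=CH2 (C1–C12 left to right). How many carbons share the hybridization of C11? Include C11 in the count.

8

C11 is sp2 (one π bond).
C1: sp3
C2: sp3
C3: sp3
C4: sp3
C5: sp2 ✓
C6: sp2 ✓
C7: sp2 ✓
C8: sp2 ✓
C9: sp2 ✓
C10: sp2 ✓
C11: sp2 ✓
C12: sp2 ✓
8 carbons are sp2.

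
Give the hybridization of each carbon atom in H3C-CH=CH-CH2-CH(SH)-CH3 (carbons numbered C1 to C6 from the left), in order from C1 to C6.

C1 (4 σ bonds) has steric number 4: sp3.
C2 (3 σ bonds, plus one π bond) has steric number 3: sp2.
C3 is sp2: 3 σ bonds, plus one π bond, 3 electron-density regions.
C4 carries 4 σ bonds, giving a steric number of 4, so it is sp3.
C5 (4 σ bonds) has steric number 4: sp3.
C6 is sp3: 4 σ bonds, 4 electron-density regions.

C1 sp3, C2 sp2, C3 sp2, C4 sp3, C5 sp3, C6 sp3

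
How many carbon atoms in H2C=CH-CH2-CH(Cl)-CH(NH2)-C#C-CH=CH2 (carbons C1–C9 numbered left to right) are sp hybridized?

2

C1: sp2
C2: sp2
C3: sp3
C4: sp3
C5: sp3
C6: sp ✓
C7: sp ✓
C8: sp2
C9: sp2
C6, C7 → 2 sp carbons.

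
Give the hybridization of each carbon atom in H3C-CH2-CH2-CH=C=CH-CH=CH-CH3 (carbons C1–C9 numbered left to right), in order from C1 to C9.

C1 has 4 σ bonds: steric number 4 → sp3.
C2: 4 σ bonds; 4 regions of electron density → sp3.
C3 (4 σ bonds) has steric number 4: sp3.
C4 carries 3 σ bonds, plus one π bond, giving a steric number of 3, so it is sp2.
C5 — 2 σ bonds, plus two π bonds. Steric number 2, so sp.
C6 has 3 σ bonds, plus one π bond: steric number 3 → sp2.
C7 — 3 σ bonds, plus one π bond. Steric number 3, so sp2.
C8: 3 σ bonds, plus one π bond — 3 electron domains, sp2.
C9: 4 σ bonds; 4 regions of electron density → sp3.

C1 sp3, C2 sp3, C3 sp3, C4 sp2, C5 sp, C6 sp2, C7 sp2, C8 sp2, C9 sp3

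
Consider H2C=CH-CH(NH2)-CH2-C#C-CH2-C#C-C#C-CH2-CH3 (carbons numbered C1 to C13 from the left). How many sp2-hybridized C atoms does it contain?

2

C1: sp2 ✓
C2: sp2 ✓
C3: sp3
C4: sp3
C5: sp
C6: sp
C7: sp3
C8: sp
C9: sp
C10: sp
C11: sp
C12: sp3
C13: sp3
C1, C2 → 2 sp2 carbons.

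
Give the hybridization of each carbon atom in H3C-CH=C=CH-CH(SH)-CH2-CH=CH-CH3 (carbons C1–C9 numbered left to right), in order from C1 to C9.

C1 sp3, C2 sp2, C3 sp, C4 sp2, C5 sp3, C6 sp3, C7 sp2, C8 sp2, C9 sp3

C1: 4 σ bonds; 4 regions of electron density → sp3.
C2 carries 3 σ bonds, plus one π bond, giving a steric number of 3, so it is sp2.
C3 (2 σ bonds, plus two π bonds) has steric number 2: sp.
C4 (3 σ bonds, plus one π bond) has steric number 3: sp2.
C5 — 4 σ bonds. Steric number 4, so sp3.
C6 is sp3: 4 σ bonds, 4 electron-density regions.
C7 has 3 σ bonds, plus one π bond: steric number 3 → sp2.
C8 has 3 σ bonds, plus one π bond: steric number 3 → sp2.
C9 (4 σ bonds) has steric number 4: sp3.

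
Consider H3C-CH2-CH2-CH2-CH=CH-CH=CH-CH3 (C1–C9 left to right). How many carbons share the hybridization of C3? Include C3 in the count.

C3 is sp3 (only σ bonds).
C1: sp3 ✓
C2: sp3 ✓
C3: sp3 ✓
C4: sp3 ✓
C5: sp2
C6: sp2
C7: sp2
C8: sp2
C9: sp3 ✓
5 carbons are sp3.

5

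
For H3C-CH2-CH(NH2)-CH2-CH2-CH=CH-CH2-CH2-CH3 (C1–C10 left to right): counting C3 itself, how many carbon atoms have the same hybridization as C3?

C3 is sp3 (only σ bonds).
C1: sp3 ✓
C2: sp3 ✓
C3: sp3 ✓
C4: sp3 ✓
C5: sp3 ✓
C6: sp2
C7: sp2
C8: sp3 ✓
C9: sp3 ✓
C10: sp3 ✓
8 carbons are sp3.

8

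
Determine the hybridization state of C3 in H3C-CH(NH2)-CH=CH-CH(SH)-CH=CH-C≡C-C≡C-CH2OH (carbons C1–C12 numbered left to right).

C3 has 3 σ bonds, plus one π bond: steric number 3 → sp2.

sp^2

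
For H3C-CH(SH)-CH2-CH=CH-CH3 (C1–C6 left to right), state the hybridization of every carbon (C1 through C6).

C1 — 4 σ bonds. Steric number 4, so sp3.
C2: 4 σ bonds; 4 regions of electron density → sp3.
C3 carries 4 σ bonds, giving a steric number of 4, so it is sp3.
C4 (3 σ bonds, plus one π bond) has steric number 3: sp2.
C5 — 3 σ bonds, plus one π bond. Steric number 3, so sp2.
C6 is sp3: 4 σ bonds, 4 electron-density regions.

C1 sp3, C2 sp3, C3 sp3, C4 sp2, C5 sp2, C6 sp3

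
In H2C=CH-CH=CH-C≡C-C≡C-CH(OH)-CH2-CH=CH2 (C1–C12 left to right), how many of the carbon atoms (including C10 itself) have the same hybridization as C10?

2

C10 is sp3 (only σ bonds).
C1: sp2
C2: sp2
C3: sp2
C4: sp2
C5: sp
C6: sp
C7: sp
C8: sp
C9: sp3 ✓
C10: sp3 ✓
C11: sp2
C12: sp2
2 carbons are sp3.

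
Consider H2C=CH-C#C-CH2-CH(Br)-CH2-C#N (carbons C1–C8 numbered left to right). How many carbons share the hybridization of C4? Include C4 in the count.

3

C4 is sp (two π bonds).
C1: sp2
C2: sp2
C3: sp ✓
C4: sp ✓
C5: sp3
C6: sp3
C7: sp3
C8: sp ✓
3 carbons are sp.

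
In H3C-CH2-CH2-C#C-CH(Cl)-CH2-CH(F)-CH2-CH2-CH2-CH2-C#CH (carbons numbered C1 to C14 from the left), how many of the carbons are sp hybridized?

4

C1: sp3
C2: sp3
C3: sp3
C4: sp ✓
C5: sp ✓
C6: sp3
C7: sp3
C8: sp3
C9: sp3
C10: sp3
C11: sp3
C12: sp3
C13: sp ✓
C14: sp ✓
C4, C5, C13, C14 → 4 sp carbons.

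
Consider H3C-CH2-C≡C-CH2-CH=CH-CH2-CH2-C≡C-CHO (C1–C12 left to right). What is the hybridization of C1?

C1 carries 4 σ bonds, giving a steric number of 4, so it is sp3.

sp^3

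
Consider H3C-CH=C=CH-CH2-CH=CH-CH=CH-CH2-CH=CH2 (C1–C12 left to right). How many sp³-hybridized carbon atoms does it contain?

3

C1: sp3 ✓
C2: sp2
C3: sp
C4: sp2
C5: sp3 ✓
C6: sp2
C7: sp2
C8: sp2
C9: sp2
C10: sp3 ✓
C11: sp2
C12: sp2
C1, C5, C10 → 3 sp3 carbons.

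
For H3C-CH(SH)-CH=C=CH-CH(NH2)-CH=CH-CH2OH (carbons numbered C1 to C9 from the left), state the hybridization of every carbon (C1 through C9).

C1 sp3, C2 sp3, C3 sp2, C4 sp, C5 sp2, C6 sp3, C7 sp2, C8 sp2, C9 sp3

C1 (4 σ bonds) has steric number 4: sp3.
C2 has 4 σ bonds: steric number 4 → sp3.
C3 (3 σ bonds, plus one π bond) has steric number 3: sp2.
C4: 2 σ bonds, plus two π bonds — 2 electron domains, sp.
C5 has 3 σ bonds, plus one π bond: steric number 3 → sp2.
C6 carries 4 σ bonds, giving a steric number of 4, so it is sp3.
C7: 3 σ bonds, plus one π bond — 3 electron domains, sp2.
C8 is sp2: 3 σ bonds, plus one π bond, 3 electron-density regions.
C9 carries 4 σ bonds, giving a steric number of 4, so it is sp3.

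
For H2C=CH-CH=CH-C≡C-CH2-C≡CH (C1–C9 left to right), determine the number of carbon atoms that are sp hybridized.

4

C1: sp2
C2: sp2
C3: sp2
C4: sp2
C5: sp ✓
C6: sp ✓
C7: sp3
C8: sp ✓
C9: sp ✓
C5, C6, C8, C9 → 4 sp carbons.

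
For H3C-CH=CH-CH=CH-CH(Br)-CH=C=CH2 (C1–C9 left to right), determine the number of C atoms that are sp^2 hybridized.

6

C1: sp3
C2: sp2 ✓
C3: sp2 ✓
C4: sp2 ✓
C5: sp2 ✓
C6: sp3
C7: sp2 ✓
C8: sp
C9: sp2 ✓
C2, C3, C4, C5, C7, C9 → 6 sp2 carbons.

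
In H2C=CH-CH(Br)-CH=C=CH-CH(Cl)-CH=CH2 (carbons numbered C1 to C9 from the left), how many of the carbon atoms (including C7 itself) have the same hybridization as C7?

C7 is sp3 (only σ bonds).
C1: sp2
C2: sp2
C3: sp3 ✓
C4: sp2
C5: sp
C6: sp2
C7: sp3 ✓
C8: sp2
C9: sp2
2 carbons are sp3.

2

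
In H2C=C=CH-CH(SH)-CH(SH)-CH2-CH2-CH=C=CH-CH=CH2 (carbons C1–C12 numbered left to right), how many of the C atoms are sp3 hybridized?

4

C1: sp2
C2: sp
C3: sp2
C4: sp3 ✓
C5: sp3 ✓
C6: sp3 ✓
C7: sp3 ✓
C8: sp2
C9: sp
C10: sp2
C11: sp2
C12: sp2
C4, C5, C6, C7 → 4 sp3 carbons.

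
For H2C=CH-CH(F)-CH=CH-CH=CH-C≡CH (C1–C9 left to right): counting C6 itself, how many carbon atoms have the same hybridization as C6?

C6 is sp2 (one π bond).
C1: sp2 ✓
C2: sp2 ✓
C3: sp3
C4: sp2 ✓
C5: sp2 ✓
C6: sp2 ✓
C7: sp2 ✓
C8: sp
C9: sp
6 carbons are sp2.

6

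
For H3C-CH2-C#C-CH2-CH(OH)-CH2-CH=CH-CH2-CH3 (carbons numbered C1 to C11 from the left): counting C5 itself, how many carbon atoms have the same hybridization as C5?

7

C5 is sp3 (only σ bonds).
C1: sp3 ✓
C2: sp3 ✓
C3: sp
C4: sp
C5: sp3 ✓
C6: sp3 ✓
C7: sp3 ✓
C8: sp2
C9: sp2
C10: sp3 ✓
C11: sp3 ✓
7 carbons are sp3.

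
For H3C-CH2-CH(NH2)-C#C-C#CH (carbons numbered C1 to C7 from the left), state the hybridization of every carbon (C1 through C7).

C1 sp3, C2 sp3, C3 sp3, C4 sp, C5 sp, C6 sp, C7 sp

C1: 4 σ bonds — 4 electron domains, sp3.
C2: 4 σ bonds — 4 electron domains, sp3.
C3 (4 σ bonds) has steric number 4: sp3.
C4 is sp: 2 σ bonds, plus two π bonds, 2 electron-density regions.
C5 — 2 σ bonds, plus two π bonds. Steric number 2, so sp.
C6: 2 σ bonds, plus two π bonds; 2 regions of electron density → sp.
C7: 2 σ bonds, plus two π bonds — 2 electron domains, sp.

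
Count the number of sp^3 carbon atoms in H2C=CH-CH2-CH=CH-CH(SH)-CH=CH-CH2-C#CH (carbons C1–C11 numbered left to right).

C1: sp2
C2: sp2
C3: sp3 ✓
C4: sp2
C5: sp2
C6: sp3 ✓
C7: sp2
C8: sp2
C9: sp3 ✓
C10: sp
C11: sp
C3, C6, C9 → 3 sp3 carbons.

3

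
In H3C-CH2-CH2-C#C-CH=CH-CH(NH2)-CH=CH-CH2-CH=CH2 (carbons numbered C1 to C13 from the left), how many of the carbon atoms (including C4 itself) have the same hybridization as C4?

C4 is sp (two π bonds).
C1: sp3
C2: sp3
C3: sp3
C4: sp ✓
C5: sp ✓
C6: sp2
C7: sp2
C8: sp3
C9: sp2
C10: sp2
C11: sp3
C12: sp2
C13: sp2
2 carbons are sp.

2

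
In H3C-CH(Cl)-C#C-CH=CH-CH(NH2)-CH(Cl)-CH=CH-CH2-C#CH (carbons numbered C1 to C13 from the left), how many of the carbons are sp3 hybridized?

C1: sp3 ✓
C2: sp3 ✓
C3: sp
C4: sp
C5: sp2
C6: sp2
C7: sp3 ✓
C8: sp3 ✓
C9: sp2
C10: sp2
C11: sp3 ✓
C12: sp
C13: sp
C1, C2, C7, C8, C11 → 5 sp3 carbons.

5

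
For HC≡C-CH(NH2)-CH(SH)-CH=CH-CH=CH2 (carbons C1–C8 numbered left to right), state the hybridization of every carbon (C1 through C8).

C1 has 2 σ bonds, plus two π bonds: steric number 2 → sp.
C2 has 2 σ bonds, plus two π bonds: steric number 2 → sp.
C3: 4 σ bonds — 4 electron domains, sp3.
C4: 4 σ bonds — 4 electron domains, sp3.
C5 (3 σ bonds, plus one π bond) has steric number 3: sp2.
C6 carries 3 σ bonds, plus one π bond, giving a steric number of 3, so it is sp2.
C7 carries 3 σ bonds, plus one π bond, giving a steric number of 3, so it is sp2.
C8 has 3 σ bonds, plus one π bond: steric number 3 → sp2.

C1 sp, C2 sp, C3 sp3, C4 sp3, C5 sp2, C6 sp2, C7 sp2, C8 sp2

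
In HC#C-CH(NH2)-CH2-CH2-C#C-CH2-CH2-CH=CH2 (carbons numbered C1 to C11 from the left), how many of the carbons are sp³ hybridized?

5

C1: sp
C2: sp
C3: sp3 ✓
C4: sp3 ✓
C5: sp3 ✓
C6: sp
C7: sp
C8: sp3 ✓
C9: sp3 ✓
C10: sp2
C11: sp2
C3, C4, C5, C8, C9 → 5 sp3 carbons.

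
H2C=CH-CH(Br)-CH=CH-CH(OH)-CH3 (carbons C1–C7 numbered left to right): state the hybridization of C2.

C2: 3 σ bonds, plus one π bond; 3 regions of electron density → sp2.

sp2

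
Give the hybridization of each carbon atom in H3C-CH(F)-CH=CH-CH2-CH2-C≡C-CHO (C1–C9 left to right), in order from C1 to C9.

C1 — 4 σ bonds. Steric number 4, so sp3.
C2: 4 σ bonds; 4 regions of electron density → sp3.
C3 is sp2: 3 σ bonds, plus one π bond, 3 electron-density regions.
C4: 3 σ bonds, plus one π bond — 3 electron domains, sp2.
C5 has 4 σ bonds: steric number 4 → sp3.
C6: 4 σ bonds; 4 regions of electron density → sp3.
C7 is sp: 2 σ bonds, plus two π bonds, 2 electron-density regions.
C8: 2 σ bonds, plus two π bonds — 2 electron domains, sp.
C9: 3 σ bonds, plus one π bond — 3 electron domains, sp2.

C1 sp3, C2 sp3, C3 sp2, C4 sp2, C5 sp3, C6 sp3, C7 sp, C8 sp, C9 sp2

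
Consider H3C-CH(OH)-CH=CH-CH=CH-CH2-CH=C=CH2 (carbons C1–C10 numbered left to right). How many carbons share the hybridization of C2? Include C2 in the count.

C2 is sp3 (only σ bonds).
C1: sp3 ✓
C2: sp3 ✓
C3: sp2
C4: sp2
C5: sp2
C6: sp2
C7: sp3 ✓
C8: sp2
C9: sp
C10: sp2
3 carbons are sp3.

3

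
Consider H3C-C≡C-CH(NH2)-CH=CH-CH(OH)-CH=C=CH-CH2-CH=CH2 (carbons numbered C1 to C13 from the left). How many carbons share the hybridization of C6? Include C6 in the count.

6

C6 is sp2 (one π bond).
C1: sp3
C2: sp
C3: sp
C4: sp3
C5: sp2 ✓
C6: sp2 ✓
C7: sp3
C8: sp2 ✓
C9: sp
C10: sp2 ✓
C11: sp3
C12: sp2 ✓
C13: sp2 ✓
6 carbons are sp2.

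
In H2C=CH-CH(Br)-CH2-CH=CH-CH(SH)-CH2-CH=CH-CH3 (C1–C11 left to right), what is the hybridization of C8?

C8 is sp3: 4 σ bonds, 4 electron-density regions.

sp³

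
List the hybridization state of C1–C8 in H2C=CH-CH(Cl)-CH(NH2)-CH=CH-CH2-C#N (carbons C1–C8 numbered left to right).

C1 sp2, C2 sp2, C3 sp3, C4 sp3, C5 sp2, C6 sp2, C7 sp3, C8 sp

C1 (3 σ bonds, plus one π bond) has steric number 3: sp2.
C2 (3 σ bonds, plus one π bond) has steric number 3: sp2.
C3 has 4 σ bonds: steric number 4 → sp3.
C4: 4 σ bonds; 4 regions of electron density → sp3.
C5 — 3 σ bonds, plus one π bond. Steric number 3, so sp2.
C6 has 3 σ bonds, plus one π bond: steric number 3 → sp2.
C7 carries 4 σ bonds, giving a steric number of 4, so it is sp3.
C8 is sp: 2 σ bonds, plus two π bonds, 2 electron-density regions.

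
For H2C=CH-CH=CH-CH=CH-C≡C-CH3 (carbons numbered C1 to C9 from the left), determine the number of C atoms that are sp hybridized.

2

C1: sp2
C2: sp2
C3: sp2
C4: sp2
C5: sp2
C6: sp2
C7: sp ✓
C8: sp ✓
C9: sp3
C7, C8 → 2 sp carbons.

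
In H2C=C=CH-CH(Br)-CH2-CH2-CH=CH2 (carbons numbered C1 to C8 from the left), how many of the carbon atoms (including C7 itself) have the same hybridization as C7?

4

C7 is sp2 (one π bond).
C1: sp2 ✓
C2: sp
C3: sp2 ✓
C4: sp3
C5: sp3
C6: sp3
C7: sp2 ✓
C8: sp2 ✓
4 carbons are sp2.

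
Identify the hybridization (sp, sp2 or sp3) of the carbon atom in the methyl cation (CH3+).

Three σ bonds to H, empty p orbital → sp2, trigonal planar.

sp²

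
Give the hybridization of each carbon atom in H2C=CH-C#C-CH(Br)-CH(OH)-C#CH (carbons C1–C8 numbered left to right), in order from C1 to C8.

C1 sp2, C2 sp2, C3 sp, C4 sp, C5 sp3, C6 sp3, C7 sp, C8 sp

C1 has 3 σ bonds, plus one π bond: steric number 3 → sp2.
C2 is sp2: 3 σ bonds, plus one π bond, 3 electron-density regions.
C3 carries 2 σ bonds, plus two π bonds, giving a steric number of 2, so it is sp.
C4 — 2 σ bonds, plus two π bonds. Steric number 2, so sp.
C5 is sp3: 4 σ bonds, 4 electron-density regions.
C6: 4 σ bonds; 4 regions of electron density → sp3.
C7: 2 σ bonds, plus two π bonds; 2 regions of electron density → sp.
C8: 2 σ bonds, plus two π bonds — 2 electron domains, sp.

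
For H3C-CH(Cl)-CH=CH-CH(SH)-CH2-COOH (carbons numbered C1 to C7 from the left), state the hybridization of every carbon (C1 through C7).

C1 sp3, C2 sp3, C3 sp2, C4 sp2, C5 sp3, C6 sp3, C7 sp2

C1 (4 σ bonds) has steric number 4: sp3.
C2 carries 4 σ bonds, giving a steric number of 4, so it is sp3.
C3 is sp2: 3 σ bonds, plus one π bond, 3 electron-density regions.
C4 carries 3 σ bonds, plus one π bond, giving a steric number of 3, so it is sp2.
C5: 4 σ bonds — 4 electron domains, sp3.
C6: 4 σ bonds; 4 regions of electron density → sp3.
C7 — 3 σ bonds, plus one π bond. Steric number 3, so sp2.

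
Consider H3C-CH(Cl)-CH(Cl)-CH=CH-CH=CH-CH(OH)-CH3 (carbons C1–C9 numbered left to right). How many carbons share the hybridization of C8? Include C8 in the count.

C8 is sp3 (only σ bonds).
C1: sp3 ✓
C2: sp3 ✓
C3: sp3 ✓
C4: sp2
C5: sp2
C6: sp2
C7: sp2
C8: sp3 ✓
C9: sp3 ✓
5 carbons are sp3.

5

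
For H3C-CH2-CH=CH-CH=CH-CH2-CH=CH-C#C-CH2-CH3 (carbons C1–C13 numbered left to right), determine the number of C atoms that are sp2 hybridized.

6

C1: sp3
C2: sp3
C3: sp2 ✓
C4: sp2 ✓
C5: sp2 ✓
C6: sp2 ✓
C7: sp3
C8: sp2 ✓
C9: sp2 ✓
C10: sp
C11: sp
C12: sp3
C13: sp3
C3, C4, C5, C6, C8, C9 → 6 sp2 carbons.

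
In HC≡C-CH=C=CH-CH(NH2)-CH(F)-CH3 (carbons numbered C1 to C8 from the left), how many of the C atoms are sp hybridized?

3

C1: sp ✓
C2: sp ✓
C3: sp2
C4: sp ✓
C5: sp2
C6: sp3
C7: sp3
C8: sp3
C1, C2, C4 → 3 sp carbons.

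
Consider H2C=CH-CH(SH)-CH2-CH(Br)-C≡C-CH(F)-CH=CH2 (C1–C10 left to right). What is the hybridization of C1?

sp^2

C1 (3 σ bonds, plus one π bond) has steric number 3: sp2.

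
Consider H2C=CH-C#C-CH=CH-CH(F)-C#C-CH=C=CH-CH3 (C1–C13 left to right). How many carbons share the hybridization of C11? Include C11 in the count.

C11 is sp (two π bonds).
C1: sp2
C2: sp2
C3: sp ✓
C4: sp ✓
C5: sp2
C6: sp2
C7: sp3
C8: sp ✓
C9: sp ✓
C10: sp2
C11: sp ✓
C12: sp2
C13: sp3
5 carbons are sp.

5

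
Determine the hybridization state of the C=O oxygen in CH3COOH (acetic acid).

sp2

The C=O oxygen (1 σ bond and 2 lone pairs, plus one π bond) has steric number 3: sp2.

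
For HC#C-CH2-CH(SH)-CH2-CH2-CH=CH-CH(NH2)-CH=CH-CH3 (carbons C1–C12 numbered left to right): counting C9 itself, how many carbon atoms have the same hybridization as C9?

C9 is sp3 (only σ bonds).
C1: sp
C2: sp
C3: sp3 ✓
C4: sp3 ✓
C5: sp3 ✓
C6: sp3 ✓
C7: sp2
C8: sp2
C9: sp3 ✓
C10: sp2
C11: sp2
C12: sp3 ✓
6 carbons are sp3.

6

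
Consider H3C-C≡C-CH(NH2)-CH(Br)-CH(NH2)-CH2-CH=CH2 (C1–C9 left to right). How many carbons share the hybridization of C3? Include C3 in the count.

2

C3 is sp (two π bonds).
C1: sp3
C2: sp ✓
C3: sp ✓
C4: sp3
C5: sp3
C6: sp3
C7: sp3
C8: sp2
C9: sp2
2 carbons are sp.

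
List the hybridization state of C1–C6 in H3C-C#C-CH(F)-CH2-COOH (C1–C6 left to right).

C1 sp3, C2 sp, C3 sp, C4 sp3, C5 sp3, C6 sp2

C1 (4 σ bonds) has steric number 4: sp3.
C2: 2 σ bonds, plus two π bonds — 2 electron domains, sp.
C3 — 2 σ bonds, plus two π bonds. Steric number 2, so sp.
C4: 4 σ bonds — 4 electron domains, sp3.
C5 carries 4 σ bonds, giving a steric number of 4, so it is sp3.
C6 carries 3 σ bonds, plus one π bond, giving a steric number of 3, so it is sp2.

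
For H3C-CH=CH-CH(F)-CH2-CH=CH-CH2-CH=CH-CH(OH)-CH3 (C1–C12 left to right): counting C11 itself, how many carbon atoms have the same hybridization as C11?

6

C11 is sp3 (only σ bonds).
C1: sp3 ✓
C2: sp2
C3: sp2
C4: sp3 ✓
C5: sp3 ✓
C6: sp2
C7: sp2
C8: sp3 ✓
C9: sp2
C10: sp2
C11: sp3 ✓
C12: sp3 ✓
6 carbons are sp3.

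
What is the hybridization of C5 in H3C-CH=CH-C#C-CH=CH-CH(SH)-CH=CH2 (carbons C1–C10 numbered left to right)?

C5 — 2 σ bonds, plus two π bonds. Steric number 2, so sp.

sp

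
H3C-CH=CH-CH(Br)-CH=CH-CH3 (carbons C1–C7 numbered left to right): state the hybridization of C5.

C5 — 3 σ bonds, plus one π bond. Steric number 3, so sp2.

sp²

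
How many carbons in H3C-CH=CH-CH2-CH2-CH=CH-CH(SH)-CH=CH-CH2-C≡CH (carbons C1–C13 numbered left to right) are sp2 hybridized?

C1: sp3
C2: sp2 ✓
C3: sp2 ✓
C4: sp3
C5: sp3
C6: sp2 ✓
C7: sp2 ✓
C8: sp3
C9: sp2 ✓
C10: sp2 ✓
C11: sp3
C12: sp
C13: sp
C2, C3, C6, C7, C9, C10 → 6 sp2 carbons.

6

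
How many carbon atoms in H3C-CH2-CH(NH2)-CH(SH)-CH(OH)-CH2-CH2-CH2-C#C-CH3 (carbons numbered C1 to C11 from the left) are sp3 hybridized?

9

C1: sp3 ✓
C2: sp3 ✓
C3: sp3 ✓
C4: sp3 ✓
C5: sp3 ✓
C6: sp3 ✓
C7: sp3 ✓
C8: sp3 ✓
C9: sp
C10: sp
C11: sp3 ✓
C1, C2, C3, C4, C5, C6, C7, C8, C11 → 9 sp3 carbons.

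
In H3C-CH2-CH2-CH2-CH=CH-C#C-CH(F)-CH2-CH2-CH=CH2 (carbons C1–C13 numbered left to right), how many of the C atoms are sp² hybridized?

4

C1: sp3
C2: sp3
C3: sp3
C4: sp3
C5: sp2 ✓
C6: sp2 ✓
C7: sp
C8: sp
C9: sp3
C10: sp3
C11: sp3
C12: sp2 ✓
C13: sp2 ✓
C5, C6, C12, C13 → 4 sp2 carbons.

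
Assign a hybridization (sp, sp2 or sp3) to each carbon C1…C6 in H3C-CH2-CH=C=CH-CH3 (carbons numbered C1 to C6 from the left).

C1 sp3, C2 sp3, C3 sp2, C4 sp, C5 sp2, C6 sp3

C1 has 4 σ bonds: steric number 4 → sp3.
C2 (4 σ bonds) has steric number 4: sp3.
C3: 3 σ bonds, plus one π bond; 3 regions of electron density → sp2.
C4 (2 σ bonds, plus two π bonds) has steric number 2: sp.
C5 has 3 σ bonds, plus one π bond: steric number 3 → sp2.
C6 has 4 σ bonds: steric number 4 → sp3.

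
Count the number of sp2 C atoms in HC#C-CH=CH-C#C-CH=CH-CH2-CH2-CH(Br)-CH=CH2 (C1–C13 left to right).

C1: sp
C2: sp
C3: sp2 ✓
C4: sp2 ✓
C5: sp
C6: sp
C7: sp2 ✓
C8: sp2 ✓
C9: sp3
C10: sp3
C11: sp3
C12: sp2 ✓
C13: sp2 ✓
C3, C4, C7, C8, C12, C13 → 6 sp2 carbons.

6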